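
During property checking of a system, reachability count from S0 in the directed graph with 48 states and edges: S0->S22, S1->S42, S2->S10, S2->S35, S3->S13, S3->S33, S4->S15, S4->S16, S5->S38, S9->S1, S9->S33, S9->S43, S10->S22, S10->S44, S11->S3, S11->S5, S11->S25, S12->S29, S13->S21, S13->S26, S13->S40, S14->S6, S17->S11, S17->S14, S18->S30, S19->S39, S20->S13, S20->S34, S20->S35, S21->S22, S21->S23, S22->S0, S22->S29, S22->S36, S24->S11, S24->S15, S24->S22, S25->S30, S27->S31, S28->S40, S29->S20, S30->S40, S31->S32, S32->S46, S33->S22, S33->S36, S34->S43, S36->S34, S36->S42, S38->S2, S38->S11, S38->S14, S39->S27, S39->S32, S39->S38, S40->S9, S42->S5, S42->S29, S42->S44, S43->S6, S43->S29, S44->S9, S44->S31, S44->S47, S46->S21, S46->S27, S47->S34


BFS from S0:
  layer 0: {S0}
  layer 1: {S22}
  layer 2: {S29, S36}
  layer 3: {S20, S34, S42}
  layer 4: {S5, S13, S35, S43, S44}
  layer 5: {S6, S9, S21, S26, S31, S38, S40, S47}
  layer 6: {S1, S2, S11, S14, S23, S32, S33}
  layer 7: {S3, S10, S25, S46}
  layer 8: {S27, S30}
Reachable set: {S0, S1, S2, S3, S5, S6, S9, S10, S11, S13, S14, S20, S21, S22, S23, S25, S26, S27, S29, S30, S31, S32, S33, S34, S35, S36, S38, S40, S42, S43, S44, S46, S47}
Count = 33

33


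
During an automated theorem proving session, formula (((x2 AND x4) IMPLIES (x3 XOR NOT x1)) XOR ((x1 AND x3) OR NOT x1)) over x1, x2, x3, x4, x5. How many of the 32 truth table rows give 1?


Formula: (((x2 AND x4) IMPLIES (x3 XOR NOT x1)) XOR ((x1 AND x3) OR NOT x1)) over 5 vars (32 rows)
Evaluate each row (x1, x2, x3, x4, x5 as bits, MSB first):
  row 0 [00000]: (((0 AND 0) IMPLIES (0 XOR NOT 0)) XOR ((0 AND 0) OR NOT 0)) -> 0
  row 1 [00001]: (((0 AND 0) IMPLIES (0 XOR NOT 0)) XOR ((0 AND 0) OR NOT 0)) -> 0
  row 2 [00010]: (((0 AND 1) IMPLIES (0 XOR NOT 0)) XOR ((0 AND 0) OR NOT 0)) -> 0
  row 3 [00011]: (((0 AND 1) IMPLIES (0 XOR NOT 0)) XOR ((0 AND 0) OR NOT 0)) -> 0
  row 4 [00100]: (((0 AND 0) IMPLIES (1 XOR NOT 0)) XOR ((0 AND 1) OR NOT 0)) -> 0
  row 5 [00101]: (((0 AND 0) IMPLIES (1 XOR NOT 0)) XOR ((0 AND 1) OR NOT 0)) -> 0
  row 6 [00110]: (((0 AND 1) IMPLIES (1 XOR NOT 0)) XOR ((0 AND 1) OR NOT 0)) -> 0
  row 7 [00111]: (((0 AND 1) IMPLIES (1 XOR NOT 0)) XOR ((0 AND 1) OR NOT 0)) -> 0
  row 8 [01000]: (((1 AND 0) IMPLIES (0 XOR NOT 0)) XOR ((0 AND 0) OR NOT 0)) -> 0
  row 9 [01001]: (((1 AND 0) IMPLIES (0 XOR NOT 0)) XOR ((0 AND 0) OR NOT 0)) -> 0
  row 10 [01010]: (((1 AND 1) IMPLIES (0 XOR NOT 0)) XOR ((0 AND 0) OR NOT 0)) -> 0
  row 11 [01011]: (((1 AND 1) IMPLIES (0 XOR NOT 0)) XOR ((0 AND 0) OR NOT 0)) -> 0
  row 12 [01100]: (((1 AND 0) IMPLIES (1 XOR NOT 0)) XOR ((0 AND 1) OR NOT 0)) -> 0
  row 13 [01101]: (((1 AND 0) IMPLIES (1 XOR NOT 0)) XOR ((0 AND 1) OR NOT 0)) -> 0
  row 14 [01110]: (((1 AND 1) IMPLIES (1 XOR NOT 0)) XOR ((0 AND 1) OR NOT 0)) -> 1
  row 15 [01111]: (((1 AND 1) IMPLIES (1 XOR NOT 0)) XOR ((0 AND 1) OR NOT 0)) -> 1
  row 16 [10000]: (((0 AND 0) IMPLIES (0 XOR NOT 1)) XOR ((1 AND 0) OR NOT 1)) -> 1
  row 17 [10001]: (((0 AND 0) IMPLIES (0 XOR NOT 1)) XOR ((1 AND 0) OR NOT 1)) -> 1
  row 18 [10010]: (((0 AND 1) IMPLIES (0 XOR NOT 1)) XOR ((1 AND 0) OR NOT 1)) -> 1
  row 19 [10011]: (((0 AND 1) IMPLIES (0 XOR NOT 1)) XOR ((1 AND 0) OR NOT 1)) -> 1
  row 20 [10100]: (((0 AND 0) IMPLIES (1 XOR NOT 1)) XOR ((1 AND 1) OR NOT 1)) -> 0
  row 21 [10101]: (((0 AND 0) IMPLIES (1 XOR NOT 1)) XOR ((1 AND 1) OR NOT 1)) -> 0
  row 22 [10110]: (((0 AND 1) IMPLIES (1 XOR NOT 1)) XOR ((1 AND 1) OR NOT 1)) -> 0
  row 23 [10111]: (((0 AND 1) IMPLIES (1 XOR NOT 1)) XOR ((1 AND 1) OR NOT 1)) -> 0
  row 24 [11000]: (((1 AND 0) IMPLIES (0 XOR NOT 1)) XOR ((1 AND 0) OR NOT 1)) -> 1
  row 25 [11001]: (((1 AND 0) IMPLIES (0 XOR NOT 1)) XOR ((1 AND 0) OR NOT 1)) -> 1
  row 26 [11010]: (((1 AND 1) IMPLIES (0 XOR NOT 1)) XOR ((1 AND 0) OR NOT 1)) -> 0
  row 27 [11011]: (((1 AND 1) IMPLIES (0 XOR NOT 1)) XOR ((1 AND 0) OR NOT 1)) -> 0
  row 28 [11100]: (((1 AND 0) IMPLIES (1 XOR NOT 1)) XOR ((1 AND 1) OR NOT 1)) -> 0
  row 29 [11101]: (((1 AND 0) IMPLIES (1 XOR NOT 1)) XOR ((1 AND 1) OR NOT 1)) -> 0
  row 30 [11110]: (((1 AND 1) IMPLIES (1 XOR NOT 1)) XOR ((1 AND 1) OR NOT 1)) -> 0
  row 31 [11111]: (((1 AND 1) IMPLIES (1 XOR NOT 1)) XOR ((1 AND 1) OR NOT 1)) -> 0
Full result column, 8 rows per line (x1,x2 fixed per line; x3,x4,x5 runs 000..111 left to right):
  rows 0-7 [x1,x2=00]: 00000000  (ones: 0)
  rows 8-15 [x1,x2=01]: 00000011  (ones: 2)
  rows 16-23 [x1,x2=10]: 11110000  (ones: 4)
  rows 24-31 [x1,x2=11]: 11000000  (ones: 2)
Count of 1-rows = 0+2+4+2 = 8

8


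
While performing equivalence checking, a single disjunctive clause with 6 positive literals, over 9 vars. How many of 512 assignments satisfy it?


Step 1: Total=2^9=512
Step 2: Unsat when all 6 false: 2^3=8
Step 3: Sat=512-8=504

504


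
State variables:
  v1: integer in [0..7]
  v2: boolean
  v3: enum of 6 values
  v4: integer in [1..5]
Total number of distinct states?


State space = product of domain sizes of all variables.
Domain sizes:
  v1 (integer in [0..7]): 8
  v2 (boolean): 2
  v3 (enum of 6 values): 6
  v4 (integer in [1..5]): 5
Product = 8 * 2 * 6 * 5 = 480

480


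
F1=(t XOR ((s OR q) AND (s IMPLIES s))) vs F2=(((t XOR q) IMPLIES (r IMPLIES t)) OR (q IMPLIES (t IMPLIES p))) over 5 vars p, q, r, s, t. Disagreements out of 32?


F1 = (t XOR ((s OR q) AND (s IMPLIES s)))
F2 = (((t XOR q) IMPLIES (r IMPLIES t)) OR (q IMPLIES (t IMPLIES p)))
Evaluate both on each of 32 rows (bits = p,q,r,s,t):
  row 0 [00000]: F1=0 F2=1 (differ) -> 1
  row 1 [00001]: F1=1 F2=1 -> 0
  row 2 [00010]: F1=1 F2=1 -> 0
  row 3 [00011]: F1=0 F2=1 (differ) -> 1
  row 4 [00100]: F1=0 F2=1 (differ) -> 1
  row 5 [00101]: F1=1 F2=1 -> 0
  row 6 [00110]: F1=1 F2=1 -> 0
  row 7 [00111]: F1=0 F2=1 (differ) -> 1
  row 8 [01000]: F1=1 F2=1 -> 0
  row 9 [01001]: F1=0 F2=1 (differ) -> 1
  row 10 [01010]: F1=1 F2=1 -> 0
  row 11 [01011]: F1=0 F2=1 (differ) -> 1
  row 12 [01100]: F1=1 F2=1 -> 0
  row 13 [01101]: F1=0 F2=1 (differ) -> 1
  row 14 [01110]: F1=1 F2=1 -> 0
  row 15 [01111]: F1=0 F2=1 (differ) -> 1
  row 16 [10000]: F1=0 F2=1 (differ) -> 1
  row 17 [10001]: F1=1 F2=1 -> 0
  row 18 [10010]: F1=1 F2=1 -> 0
  row 19 [10011]: F1=0 F2=1 (differ) -> 1
  row 20 [10100]: F1=0 F2=1 (differ) -> 1
  row 21 [10101]: F1=1 F2=1 -> 0
  row 22 [10110]: F1=1 F2=1 -> 0
  row 23 [10111]: F1=0 F2=1 (differ) -> 1
  row 24 [11000]: F1=1 F2=1 -> 0
  row 25 [11001]: F1=0 F2=1 (differ) -> 1
  row 26 [11010]: F1=1 F2=1 -> 0
  row 27 [11011]: F1=0 F2=1 (differ) -> 1
  row 28 [11100]: F1=1 F2=1 -> 0
  row 29 [11101]: F1=0 F2=1 (differ) -> 1
  row 30 [11110]: F1=1 F2=1 -> 0
  row 31 [11111]: F1=0 F2=1 (differ) -> 1
Full result column, 8 rows per line (p,q fixed per line; r,s,t runs 000..111 left to right):
  rows 0-7 [p,q=00]: 10011001  (ones: 4)
  rows 8-15 [p,q=01]: 01010101  (ones: 4)
  rows 16-23 [p,q=10]: 10011001  (ones: 4)
  rows 24-31 [p,q=11]: 01010101  (ones: 4)
Disagreements = 4+4+4+4 = 16

16


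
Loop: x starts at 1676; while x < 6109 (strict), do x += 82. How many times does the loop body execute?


Step 1: x goes from 1676 toward 6109 by 82; the body runs while x<6109, so iterations = ceil((bound-start)/step)
Step 2: Distance=4433
Step 3: ceil(4433/82)=55

55


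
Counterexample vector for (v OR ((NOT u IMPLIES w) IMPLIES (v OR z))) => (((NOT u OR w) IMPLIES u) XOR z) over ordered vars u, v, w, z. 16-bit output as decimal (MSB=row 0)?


F1 = (v OR ((NOT u IMPLIES w) IMPLIES (v OR z)))
F2 = (((NOT u OR w) IMPLIES u) XOR z)
Counterexample to F1=>F2 is where F1=1 and F2=0.
Evaluate each row (bits = u,v,w,z, MSB first):
  row 0 [0000]: F1=1 F2=0 -> F1&~F2 -> 1
  row 1 [0001]: F1=1 F2=1 -> F1&~F2 -> 0
  row 2 [0010]: F1=0 F2=0 -> F1&~F2 -> 0
  row 3 [0011]: F1=1 F2=1 -> F1&~F2 -> 0
  row 4 [0100]: F1=1 F2=0 -> F1&~F2 -> 1
  row 5 [0101]: F1=1 F2=1 -> F1&~F2 -> 0
  row 6 [0110]: F1=1 F2=0 -> F1&~F2 -> 1
  row 7 [0111]: F1=1 F2=1 -> F1&~F2 -> 0
  row 8 [1000]: F1=0 F2=1 -> F1&~F2 -> 0
  row 9 [1001]: F1=1 F2=0 -> F1&~F2 -> 1
  row 10 [1010]: F1=0 F2=1 -> F1&~F2 -> 0
  row 11 [1011]: F1=1 F2=0 -> F1&~F2 -> 1
  row 12 [1100]: F1=1 F2=1 -> F1&~F2 -> 0
  row 13 [1101]: F1=1 F2=0 -> F1&~F2 -> 1
  row 14 [1110]: F1=1 F2=1 -> F1&~F2 -> 0
  row 15 [1111]: F1=1 F2=0 -> F1&~F2 -> 1
Full result column, 4 rows per line (u,v fixed per line; w,z runs 00..11 left to right):
  rows 0-3 [u,v=00]: 1000  = hex 8
  rows 4-7 [u,v=01]: 1010  = hex A
  rows 8-11 [u,v=10]: 0101  = hex 5
  rows 12-15 [u,v=11]: 0101  = hex 5
Counterexample vector (row 0 .. row 15) = 1000101001010101
Output column grouped in 4s = 1000 1010 0101 0101 = 0x8A55
Convert to decimal digit by digit (value = value*16 + digit):
  8 -> 8
  8*16 + 10 (A) = 138
  138*16 + 5 = 2213
  2213*16 + 5 = 35413
Decimal = 35413

35413


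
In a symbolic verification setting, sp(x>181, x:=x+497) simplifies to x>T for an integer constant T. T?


Formula: sp(P, x:=E) = exists old_x. (x = E[old_x/x]) AND P[old_x/x] (old_x is the value of x before the assignment; eliminate old_x by solving x = E[old_x/x] for old_x)
Step 1: Precondition P: x>181, i.e. old_x > 181
Step 2: Assignment gives x = old_x + 497, so old_x = x - 497
Step 3: Substitute into P: x - 497 > 181
Step 4: Simplify: x > 181+497 = 678

678


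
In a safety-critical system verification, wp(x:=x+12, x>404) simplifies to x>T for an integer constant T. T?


Formula: wp(x:=E, P) = P[E/x] (substitute E for x in postcondition)
Step 1: Postcondition: x>404
Step 2: Substitute x+12 for x: x+12>404
Step 3: Solve for x: x > 404-12 = 392

392


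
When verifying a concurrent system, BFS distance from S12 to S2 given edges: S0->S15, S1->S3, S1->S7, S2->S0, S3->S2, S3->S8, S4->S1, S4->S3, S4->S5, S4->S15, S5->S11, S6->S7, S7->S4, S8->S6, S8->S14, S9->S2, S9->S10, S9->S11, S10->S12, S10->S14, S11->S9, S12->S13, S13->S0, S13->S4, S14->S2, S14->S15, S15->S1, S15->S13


BFS layer-by-layer from S12:
  dist 0: {S12}
  dist 1: {S13}
  dist 2: {S0, S4}
  dist 3: {S1, S3, S5, S15}
  dist 4: {S2, S7, S8, S11}
  -> S2 reached at distance 4
Shortest path length = 4

4


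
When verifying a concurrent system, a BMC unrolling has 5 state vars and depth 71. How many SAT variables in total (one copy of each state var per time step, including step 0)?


BMC unrolls to depth k, creating one copy of each state var for steps 0..k.
Step count = 71 + 1 = 72 (steps 0 through 71)
Vars per step = 5
Total = 5 * 72 = 360

360


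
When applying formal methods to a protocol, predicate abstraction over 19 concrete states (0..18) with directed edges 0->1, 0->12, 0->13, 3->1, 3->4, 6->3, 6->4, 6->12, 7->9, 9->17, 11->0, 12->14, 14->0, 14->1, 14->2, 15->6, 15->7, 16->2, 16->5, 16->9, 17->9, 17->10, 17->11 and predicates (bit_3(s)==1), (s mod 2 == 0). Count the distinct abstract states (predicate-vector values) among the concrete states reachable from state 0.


BFS from 0:
Concrete reachable: {0, 1, 2, 12, 13, 14}
Abstract via predicates (bit_3(s)==1), (s mod 2 == 0):
  (0,0) <- {1}
  (0,1) <- {0, 2}
  (1,0) <- {13}
  (1,1) <- {12, 14}
Distinct abstract states = 4

4


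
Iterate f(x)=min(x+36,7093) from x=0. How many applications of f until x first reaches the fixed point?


Step 1: x=0, cap=7093, increment=36
Step 2: x grows by 36 each step until capped at 7093; fixed point is x=7093
Step 3: iterations = ceil(7093/36) = 198

198


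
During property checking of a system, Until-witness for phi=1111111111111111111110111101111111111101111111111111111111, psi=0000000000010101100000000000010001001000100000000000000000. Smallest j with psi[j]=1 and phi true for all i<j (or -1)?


(phi U psi) at 0: need smallest j with psi[j]=1 and phi[i]=1 for all i in [0,j).
Scan from step 0:
  step 0: phi=1, psi=0 -> continue
  step 1: phi=1, psi=0 -> continue
  step 2: phi=1, psi=0 -> continue
  step 3: phi=1, psi=0 -> continue
  step 11: psi=1 and phi held for [0,11) -> witness found
Witness step = 11

11


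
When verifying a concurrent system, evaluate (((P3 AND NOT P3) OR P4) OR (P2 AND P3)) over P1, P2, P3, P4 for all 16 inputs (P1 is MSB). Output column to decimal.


Formula: (((P3 AND NOT P3) OR P4) OR (P2 AND P3)) over P1, P2, P3, P4 (16 rows)
Evaluate each row (bits = P1,P2,P3,P4, MSB first):
  row 0 [0000]: (((0 AND NOT 0) OR 0) OR (0 AND 0)) -> 0
  row 1 [0001]: (((0 AND NOT 0) OR 1) OR (0 AND 0)) -> 1
  row 2 [0010]: (((1 AND NOT 1) OR 0) OR (0 AND 1)) -> 0
  row 3 [0011]: (((1 AND NOT 1) OR 1) OR (0 AND 1)) -> 1
  row 4 [0100]: (((0 AND NOT 0) OR 0) OR (1 AND 0)) -> 0
  row 5 [0101]: (((0 AND NOT 0) OR 1) OR (1 AND 0)) -> 1
  row 6 [0110]: (((1 AND NOT 1) OR 0) OR (1 AND 1)) -> 1
  row 7 [0111]: (((1 AND NOT 1) OR 1) OR (1 AND 1)) -> 1
  row 8 [1000]: (((0 AND NOT 0) OR 0) OR (0 AND 0)) -> 0
  row 9 [1001]: (((0 AND NOT 0) OR 1) OR (0 AND 0)) -> 1
  row 10 [1010]: (((1 AND NOT 1) OR 0) OR (0 AND 1)) -> 0
  row 11 [1011]: (((1 AND NOT 1) OR 1) OR (0 AND 1)) -> 1
  row 12 [1100]: (((0 AND NOT 0) OR 0) OR (1 AND 0)) -> 0
  row 13 [1101]: (((0 AND NOT 0) OR 1) OR (1 AND 0)) -> 1
  row 14 [1110]: (((1 AND NOT 1) OR 0) OR (1 AND 1)) -> 1
  row 15 [1111]: (((1 AND NOT 1) OR 1) OR (1 AND 1)) -> 1
Full result column, 4 rows per line (P1,P2 fixed per line; P3,P4 runs 00..11 left to right):
  rows 0-3 [P1,P2=00]: 0101  = hex 5
  rows 4-7 [P1,P2=01]: 0111  = hex 7
  rows 8-11 [P1,P2=10]: 0101  = hex 5
  rows 12-15 [P1,P2=11]: 0111  = hex 7
Output column (row 0 .. row 15) = 0101011101010111
Output column grouped in 4s = 0101 0111 0101 0111 = 0x5757
Convert to decimal digit by digit (value = value*16 + digit):
  5 -> 5
  5*16 + 7 = 87
  87*16 + 5 = 1397
  1397*16 + 7 = 22359
Decimal = 22359

22359


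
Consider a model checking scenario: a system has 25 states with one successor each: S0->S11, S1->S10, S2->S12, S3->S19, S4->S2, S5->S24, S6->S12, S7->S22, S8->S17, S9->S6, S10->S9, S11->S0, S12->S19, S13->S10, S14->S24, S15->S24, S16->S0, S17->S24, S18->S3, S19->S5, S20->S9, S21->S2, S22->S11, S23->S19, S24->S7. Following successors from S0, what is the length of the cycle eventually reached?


Trace from S0 until a state repeats:
  S0 -> S11 -> S0
S0 first seen at step 0, revisited at step 2.
Cycle length = 2 - 0 = 2

2


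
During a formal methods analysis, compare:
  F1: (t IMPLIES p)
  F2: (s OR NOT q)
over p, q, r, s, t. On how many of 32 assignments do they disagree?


F1 = (t IMPLIES p)
F2 = (s OR NOT q)
Evaluate both on each of 32 rows (bits = p,q,r,s,t):
  row 0 [00000]: F1=1 F2=1 -> 0
  row 1 [00001]: F1=0 F2=1 (differ) -> 1
  row 2 [00010]: F1=1 F2=1 -> 0
  row 3 [00011]: F1=0 F2=1 (differ) -> 1
  row 4 [00100]: F1=1 F2=1 -> 0
  row 5 [00101]: F1=0 F2=1 (differ) -> 1
  row 6 [00110]: F1=1 F2=1 -> 0
  row 7 [00111]: F1=0 F2=1 (differ) -> 1
  row 8 [01000]: F1=1 F2=0 (differ) -> 1
  row 9 [01001]: F1=0 F2=0 -> 0
  row 10 [01010]: F1=1 F2=1 -> 0
  row 11 [01011]: F1=0 F2=1 (differ) -> 1
  row 12 [01100]: F1=1 F2=0 (differ) -> 1
  row 13 [01101]: F1=0 F2=0 -> 0
  row 14 [01110]: F1=1 F2=1 -> 0
  row 15 [01111]: F1=0 F2=1 (differ) -> 1
  row 16 [10000]: F1=1 F2=1 -> 0
  row 17 [10001]: F1=1 F2=1 -> 0
  row 18 [10010]: F1=1 F2=1 -> 0
  row 19 [10011]: F1=1 F2=1 -> 0
  row 20 [10100]: F1=1 F2=1 -> 0
  row 21 [10101]: F1=1 F2=1 -> 0
  row 22 [10110]: F1=1 F2=1 -> 0
  row 23 [10111]: F1=1 F2=1 -> 0
  row 24 [11000]: F1=1 F2=0 (differ) -> 1
  row 25 [11001]: F1=1 F2=0 (differ) -> 1
  row 26 [11010]: F1=1 F2=1 -> 0
  row 27 [11011]: F1=1 F2=1 -> 0
  row 28 [11100]: F1=1 F2=0 (differ) -> 1
  row 29 [11101]: F1=1 F2=0 (differ) -> 1
  row 30 [11110]: F1=1 F2=1 -> 0
  row 31 [11111]: F1=1 F2=1 -> 0
Full result column, 8 rows per line (p,q fixed per line; r,s,t runs 000..111 left to right):
  rows 0-7 [p,q=00]: 01010101  (ones: 4)
  rows 8-15 [p,q=01]: 10011001  (ones: 4)
  rows 16-23 [p,q=10]: 00000000  (ones: 0)
  rows 24-31 [p,q=11]: 11001100  (ones: 4)
Disagreements = 4+4+0+4 = 12

12


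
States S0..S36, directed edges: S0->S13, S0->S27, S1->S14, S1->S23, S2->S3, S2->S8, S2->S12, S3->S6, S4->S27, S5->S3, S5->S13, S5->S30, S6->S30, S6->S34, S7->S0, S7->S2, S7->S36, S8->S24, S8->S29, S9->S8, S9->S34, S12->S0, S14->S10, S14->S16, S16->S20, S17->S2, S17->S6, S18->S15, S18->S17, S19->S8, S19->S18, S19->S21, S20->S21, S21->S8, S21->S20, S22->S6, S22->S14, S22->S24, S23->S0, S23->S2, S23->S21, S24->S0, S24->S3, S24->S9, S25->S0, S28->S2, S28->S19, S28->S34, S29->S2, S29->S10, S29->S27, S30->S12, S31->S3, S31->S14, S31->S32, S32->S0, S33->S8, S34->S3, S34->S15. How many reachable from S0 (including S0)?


BFS from S0:
  layer 0: {S0}
  layer 1: {S13, S27}
Reachable set: {S0, S13, S27}
Count = 3

3


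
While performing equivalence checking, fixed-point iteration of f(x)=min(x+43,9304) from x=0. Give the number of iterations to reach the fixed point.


Step 1: x=0, cap=9304, increment=43
Step 2: x grows by 43 each step until capped at 9304; fixed point is x=9304
Step 3: iterations = ceil(9304/43) = 217

217


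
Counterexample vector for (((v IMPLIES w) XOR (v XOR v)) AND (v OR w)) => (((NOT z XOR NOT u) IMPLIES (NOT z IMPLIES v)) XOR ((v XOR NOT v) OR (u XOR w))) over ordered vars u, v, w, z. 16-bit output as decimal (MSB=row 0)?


F1 = (((v IMPLIES w) XOR (v XOR v)) AND (v OR w))
F2 = (((NOT z XOR NOT u) IMPLIES (NOT z IMPLIES v)) XOR ((v XOR NOT v) OR (u XOR w)))
Counterexample to F1=>F2 is where F1=1 and F2=0.
Evaluate each row (bits = u,v,w,z, MSB first):
  row 0 [0000]: F1=0 F2=0 -> F1&~F2 -> 0
  row 1 [0001]: F1=0 F2=0 -> F1&~F2 -> 0
  row 2 [0010]: F1=1 F2=0 -> F1&~F2 -> 1
  row 3 [0011]: F1=1 F2=0 -> F1&~F2 -> 1
  row 4 [0100]: F1=0 F2=0 -> F1&~F2 -> 0
  row 5 [0101]: F1=0 F2=0 -> F1&~F2 -> 0
  row 6 [0110]: F1=1 F2=0 -> F1&~F2 -> 1
  row 7 [0111]: F1=1 F2=0 -> F1&~F2 -> 1
  row 8 [1000]: F1=0 F2=1 -> F1&~F2 -> 0
  row 9 [1001]: F1=0 F2=0 -> F1&~F2 -> 0
  row 10 [1010]: F1=1 F2=1 -> F1&~F2 -> 0
  row 11 [1011]: F1=1 F2=0 -> F1&~F2 -> 1
  row 12 [1100]: F1=0 F2=0 -> F1&~F2 -> 0
  row 13 [1101]: F1=0 F2=0 -> F1&~F2 -> 0
  row 14 [1110]: F1=1 F2=0 -> F1&~F2 -> 1
  row 15 [1111]: F1=1 F2=0 -> F1&~F2 -> 1
Full result column, 4 rows per line (u,v fixed per line; w,z runs 00..11 left to right):
  rows 0-3 [u,v=00]: 0011  = hex 3
  rows 4-7 [u,v=01]: 0011  = hex 3
  rows 8-11 [u,v=10]: 0001  = hex 1
  rows 12-15 [u,v=11]: 0011  = hex 3
Counterexample vector (row 0 .. row 15) = 0011001100010011
Output column grouped in 4s = 0011 0011 0001 0011 = 0x3313
Convert to decimal digit by digit (value = value*16 + digit):
  3 -> 3
  3*16 + 3 = 51
  51*16 + 1 = 817
  817*16 + 3 = 13075
Decimal = 13075

13075


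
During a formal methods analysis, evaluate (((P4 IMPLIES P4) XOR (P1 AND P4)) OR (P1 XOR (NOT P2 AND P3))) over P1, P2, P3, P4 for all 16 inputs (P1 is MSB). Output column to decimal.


Formula: (((P4 IMPLIES P4) XOR (P1 AND P4)) OR (P1 XOR (NOT P2 AND P3))) over P1, P2, P3, P4 (16 rows)
Evaluate each row (bits = P1,P2,P3,P4, MSB first):
  row 0 [0000]: (((0 IMPLIES 0) XOR (0 AND 0)) OR (0 XOR (NOT 0 AND 0))) -> 1
  row 1 [0001]: (((1 IMPLIES 1) XOR (0 AND 1)) OR (0 XOR (NOT 0 AND 0))) -> 1
  row 2 [0010]: (((0 IMPLIES 0) XOR (0 AND 0)) OR (0 XOR (NOT 0 AND 1))) -> 1
  row 3 [0011]: (((1 IMPLIES 1) XOR (0 AND 1)) OR (0 XOR (NOT 0 AND 1))) -> 1
  row 4 [0100]: (((0 IMPLIES 0) XOR (0 AND 0)) OR (0 XOR (NOT 1 AND 0))) -> 1
  row 5 [0101]: (((1 IMPLIES 1) XOR (0 AND 1)) OR (0 XOR (NOT 1 AND 0))) -> 1
  row 6 [0110]: (((0 IMPLIES 0) XOR (0 AND 0)) OR (0 XOR (NOT 1 AND 1))) -> 1
  row 7 [0111]: (((1 IMPLIES 1) XOR (0 AND 1)) OR (0 XOR (NOT 1 AND 1))) -> 1
  row 8 [1000]: (((0 IMPLIES 0) XOR (1 AND 0)) OR (1 XOR (NOT 0 AND 0))) -> 1
  row 9 [1001]: (((1 IMPLIES 1) XOR (1 AND 1)) OR (1 XOR (NOT 0 AND 0))) -> 1
  row 10 [1010]: (((0 IMPLIES 0) XOR (1 AND 0)) OR (1 XOR (NOT 0 AND 1))) -> 1
  row 11 [1011]: (((1 IMPLIES 1) XOR (1 AND 1)) OR (1 XOR (NOT 0 AND 1))) -> 0
  row 12 [1100]: (((0 IMPLIES 0) XOR (1 AND 0)) OR (1 XOR (NOT 1 AND 0))) -> 1
  row 13 [1101]: (((1 IMPLIES 1) XOR (1 AND 1)) OR (1 XOR (NOT 1 AND 0))) -> 1
  row 14 [1110]: (((0 IMPLIES 0) XOR (1 AND 0)) OR (1 XOR (NOT 1 AND 1))) -> 1
  row 15 [1111]: (((1 IMPLIES 1) XOR (1 AND 1)) OR (1 XOR (NOT 1 AND 1))) -> 1
Full result column, 4 rows per line (P1,P2 fixed per line; P3,P4 runs 00..11 left to right):
  rows 0-3 [P1,P2=00]: 1111  = hex F
  rows 4-7 [P1,P2=01]: 1111  = hex F
  rows 8-11 [P1,P2=10]: 1110  = hex E
  rows 12-15 [P1,P2=11]: 1111  = hex F
Output column (row 0 .. row 15) = 1111111111101111
Output column grouped in 4s = 1111 1111 1110 1111 = 0xFFEF
Convert to decimal digit by digit (value = value*16 + digit):
  F -> 15
  15*16 + 15 (F) = 255
  255*16 + 14 (E) = 4094
  4094*16 + 15 (F) = 65519
Decimal = 65519

65519


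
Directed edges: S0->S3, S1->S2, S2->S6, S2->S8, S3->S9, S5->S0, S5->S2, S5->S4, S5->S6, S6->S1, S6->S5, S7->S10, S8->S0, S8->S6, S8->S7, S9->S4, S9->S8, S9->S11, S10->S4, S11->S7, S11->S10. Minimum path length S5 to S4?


BFS layer-by-layer from S5:
  dist 0: {S5}
  dist 1: {S0, S2, S4, S6}
  -> S4 reached at distance 1
Shortest path length = 1

1


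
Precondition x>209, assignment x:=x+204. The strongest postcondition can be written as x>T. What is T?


Formula: sp(P, x:=E) = exists old_x. (x = E[old_x/x]) AND P[old_x/x] (old_x is the value of x before the assignment; eliminate old_x by solving x = E[old_x/x] for old_x)
Step 1: Precondition P: x>209, i.e. old_x > 209
Step 2: Assignment gives x = old_x + 204, so old_x = x - 204
Step 3: Substitute into P: x - 204 > 209
Step 4: Simplify: x > 209+204 = 413

413


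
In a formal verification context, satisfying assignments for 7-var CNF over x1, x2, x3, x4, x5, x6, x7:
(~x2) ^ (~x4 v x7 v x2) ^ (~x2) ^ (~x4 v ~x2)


CNF with 4 clauses over 7 vars (128 assignments).
An assignment satisfies CNF iff every clause has >=1 true literal.
Check each row (bits = x1,x2,x3,x4,x5,x6,x7; clause T/F shown):
  row 0 [0000000]: clauses=TTTT -> 1
  row 1 [0000001]: clauses=TTTT -> 1
  row 2 [0000010]: clauses=TTTT -> 1
  row 3 [0000011]: clauses=TTTT -> 1
  row 4 [0000100]: clauses=TTTT -> 1
  (every remaining row is evaluated the same way; all 128 results are listed next)
Full result column, 8 rows per line (x1,x2,x3,x4 fixed per line; x5,x6,x7 runs 000..111 left to right):
  rows 0-7 [x1,x2,x3,x4=0000]: 11111111  (ones: 8)
  rows 8-15 [x1,x2,x3,x4=0001]: 01010101  (ones: 4)
  rows 16-23 [x1,x2,x3,x4=0010]: 11111111  (ones: 8)
  rows 24-31 [x1,x2,x3,x4=0011]: 01010101  (ones: 4)
  rows 32-39 [x1,x2,x3,x4=0100]: 00000000  (ones: 0)
  rows 40-47 [x1,x2,x3,x4=0101]: 00000000  (ones: 0)
  rows 48-55 [x1,x2,x3,x4=0110]: 00000000  (ones: 0)
  rows 56-63 [x1,x2,x3,x4=0111]: 00000000  (ones: 0)
  rows 64-71 [x1,x2,x3,x4=1000]: 11111111  (ones: 8)
  rows 72-79 [x1,x2,x3,x4=1001]: 01010101  (ones: 4)
  rows 80-87 [x1,x2,x3,x4=1010]: 11111111  (ones: 8)
  rows 88-95 [x1,x2,x3,x4=1011]: 01010101  (ones: 4)
  rows 96-103 [x1,x2,x3,x4=1100]: 00000000  (ones: 0)
  rows 104-111 [x1,x2,x3,x4=1101]: 00000000  (ones: 0)
  rows 112-119 [x1,x2,x3,x4=1110]: 00000000  (ones: 0)
  rows 120-127 [x1,x2,x3,x4=1111]: 00000000  (ones: 0)
Satisfying assignments = 8+4+8+4+0+0+0+0+8+4+8+4+0+0+0+0 = 48

48


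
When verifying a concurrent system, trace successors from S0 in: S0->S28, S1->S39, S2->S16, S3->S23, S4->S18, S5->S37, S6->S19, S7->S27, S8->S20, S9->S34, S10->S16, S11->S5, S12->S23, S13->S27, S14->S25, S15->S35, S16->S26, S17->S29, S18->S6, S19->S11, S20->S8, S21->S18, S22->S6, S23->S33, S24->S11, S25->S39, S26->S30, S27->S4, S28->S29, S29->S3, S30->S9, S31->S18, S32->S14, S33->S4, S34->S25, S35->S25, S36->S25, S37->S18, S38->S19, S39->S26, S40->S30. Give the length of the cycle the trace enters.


Trace from S0 until a state repeats:
  S0 -> S28 -> S29 -> S3 -> S23 -> S33 -> S4 -> S18 -> S6 -> S19 -> S11 -> S5 -> S37 -> S18
S18 first seen at step 7, revisited at step 13.
Cycle length = 13 - 7 = 6

6


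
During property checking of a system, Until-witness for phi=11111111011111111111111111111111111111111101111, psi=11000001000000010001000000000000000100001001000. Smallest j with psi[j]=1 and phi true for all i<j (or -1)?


(phi U psi) at 0: need smallest j with psi[j]=1 and phi[i]=1 for all i in [0,j).
Scan from step 0:
  step 0: psi=1 and phi held for [0,0) -> witness found
Witness step = 0

0


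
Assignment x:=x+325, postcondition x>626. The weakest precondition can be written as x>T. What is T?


Formula: wp(x:=E, P) = P[E/x] (substitute E for x in postcondition)
Step 1: Postcondition: x>626
Step 2: Substitute x+325 for x: x+325>626
Step 3: Solve for x: x > 626-325 = 301

301


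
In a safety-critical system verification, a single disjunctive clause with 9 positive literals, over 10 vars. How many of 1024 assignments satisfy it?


Step 1: Total=2^10=1024
Step 2: Unsat when all 9 false: 2^1=2
Step 3: Sat=1024-2=1022

1022


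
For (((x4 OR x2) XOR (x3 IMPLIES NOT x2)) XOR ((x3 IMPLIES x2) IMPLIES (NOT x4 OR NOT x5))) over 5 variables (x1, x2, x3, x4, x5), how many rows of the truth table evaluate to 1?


Formula: (((x4 OR x2) XOR (x3 IMPLIES NOT x2)) XOR ((x3 IMPLIES x2) IMPLIES (NOT x4 OR NOT x5))) over 5 vars (32 rows)
Evaluate each row (x1, x2, x3, x4, x5 as bits, MSB first):
  row 0 [00000]: (((0 OR 0) XOR (0 IMPLIES NOT 0)) XOR ((0 IMPLIES 0) IMPLIES (NOT 0 OR NOT 0))) -> 0
  row 1 [00001]: (((0 OR 0) XOR (0 IMPLIES NOT 0)) XOR ((0 IMPLIES 0) IMPLIES (NOT 0 OR NOT 1))) -> 0
  row 2 [00010]: (((1 OR 0) XOR (0 IMPLIES NOT 0)) XOR ((0 IMPLIES 0) IMPLIES (NOT 1 OR NOT 0))) -> 1
  row 3 [00011]: (((1 OR 0) XOR (0 IMPLIES NOT 0)) XOR ((0 IMPLIES 0) IMPLIES (NOT 1 OR NOT 1))) -> 0
  row 4 [00100]: (((0 OR 0) XOR (1 IMPLIES NOT 0)) XOR ((1 IMPLIES 0) IMPLIES (NOT 0 OR NOT 0))) -> 0
  row 5 [00101]: (((0 OR 0) XOR (1 IMPLIES NOT 0)) XOR ((1 IMPLIES 0) IMPLIES (NOT 0 OR NOT 1))) -> 0
  row 6 [00110]: (((1 OR 0) XOR (1 IMPLIES NOT 0)) XOR ((1 IMPLIES 0) IMPLIES (NOT 1 OR NOT 0))) -> 1
  row 7 [00111]: (((1 OR 0) XOR (1 IMPLIES NOT 0)) XOR ((1 IMPLIES 0) IMPLIES (NOT 1 OR NOT 1))) -> 1
  row 8 [01000]: (((0 OR 1) XOR (0 IMPLIES NOT 1)) XOR ((0 IMPLIES 1) IMPLIES (NOT 0 OR NOT 0))) -> 1
  row 9 [01001]: (((0 OR 1) XOR (0 IMPLIES NOT 1)) XOR ((0 IMPLIES 1) IMPLIES (NOT 0 OR NOT 1))) -> 1
  row 10 [01010]: (((1 OR 1) XOR (0 IMPLIES NOT 1)) XOR ((0 IMPLIES 1) IMPLIES (NOT 1 OR NOT 0))) -> 1
  row 11 [01011]: (((1 OR 1) XOR (0 IMPLIES NOT 1)) XOR ((0 IMPLIES 1) IMPLIES (NOT 1 OR NOT 1))) -> 0
  row 12 [01100]: (((0 OR 1) XOR (1 IMPLIES NOT 1)) XOR ((1 IMPLIES 1) IMPLIES (NOT 0 OR NOT 0))) -> 0
  row 13 [01101]: (((0 OR 1) XOR (1 IMPLIES NOT 1)) XOR ((1 IMPLIES 1) IMPLIES (NOT 0 OR NOT 1))) -> 0
  row 14 [01110]: (((1 OR 1) XOR (1 IMPLIES NOT 1)) XOR ((1 IMPLIES 1) IMPLIES (NOT 1 OR NOT 0))) -> 0
  row 15 [01111]: (((1 OR 1) XOR (1 IMPLIES NOT 1)) XOR ((1 IMPLIES 1) IMPLIES (NOT 1 OR NOT 1))) -> 1
  row 16 [10000]: (((0 OR 0) XOR (0 IMPLIES NOT 0)) XOR ((0 IMPLIES 0) IMPLIES (NOT 0 OR NOT 0))) -> 0
  row 17 [10001]: (((0 OR 0) XOR (0 IMPLIES NOT 0)) XOR ((0 IMPLIES 0) IMPLIES (NOT 0 OR NOT 1))) -> 0
  row 18 [10010]: (((1 OR 0) XOR (0 IMPLIES NOT 0)) XOR ((0 IMPLIES 0) IMPLIES (NOT 1 OR NOT 0))) -> 1
  row 19 [10011]: (((1 OR 0) XOR (0 IMPLIES NOT 0)) XOR ((0 IMPLIES 0) IMPLIES (NOT 1 OR NOT 1))) -> 0
  row 20 [10100]: (((0 OR 0) XOR (1 IMPLIES NOT 0)) XOR ((1 IMPLIES 0) IMPLIES (NOT 0 OR NOT 0))) -> 0
  row 21 [10101]: (((0 OR 0) XOR (1 IMPLIES NOT 0)) XOR ((1 IMPLIES 0) IMPLIES (NOT 0 OR NOT 1))) -> 0
  row 22 [10110]: (((1 OR 0) XOR (1 IMPLIES NOT 0)) XOR ((1 IMPLIES 0) IMPLIES (NOT 1 OR NOT 0))) -> 1
  row 23 [10111]: (((1 OR 0) XOR (1 IMPLIES NOT 0)) XOR ((1 IMPLIES 0) IMPLIES (NOT 1 OR NOT 1))) -> 1
  row 24 [11000]: (((0 OR 1) XOR (0 IMPLIES NOT 1)) XOR ((0 IMPLIES 1) IMPLIES (NOT 0 OR NOT 0))) -> 1
  row 25 [11001]: (((0 OR 1) XOR (0 IMPLIES NOT 1)) XOR ((0 IMPLIES 1) IMPLIES (NOT 0 OR NOT 1))) -> 1
  row 26 [11010]: (((1 OR 1) XOR (0 IMPLIES NOT 1)) XOR ((0 IMPLIES 1) IMPLIES (NOT 1 OR NOT 0))) -> 1
  row 27 [11011]: (((1 OR 1) XOR (0 IMPLIES NOT 1)) XOR ((0 IMPLIES 1) IMPLIES (NOT 1 OR NOT 1))) -> 0
  row 28 [11100]: (((0 OR 1) XOR (1 IMPLIES NOT 1)) XOR ((1 IMPLIES 1) IMPLIES (NOT 0 OR NOT 0))) -> 0
  row 29 [11101]: (((0 OR 1) XOR (1 IMPLIES NOT 1)) XOR ((1 IMPLIES 1) IMPLIES (NOT 0 OR NOT 1))) -> 0
  row 30 [11110]: (((1 OR 1) XOR (1 IMPLIES NOT 1)) XOR ((1 IMPLIES 1) IMPLIES (NOT 1 OR NOT 0))) -> 0
  row 31 [11111]: (((1 OR 1) XOR (1 IMPLIES NOT 1)) XOR ((1 IMPLIES 1) IMPLIES (NOT 1 OR NOT 1))) -> 1
Full result column, 8 rows per line (x1,x2 fixed per line; x3,x4,x5 runs 000..111 left to right):
  rows 0-7 [x1,x2=00]: 00100011  (ones: 3)
  rows 8-15 [x1,x2=01]: 11100001  (ones: 4)
  rows 16-23 [x1,x2=10]: 00100011  (ones: 3)
  rows 24-31 [x1,x2=11]: 11100001  (ones: 4)
Count of 1-rows = 3+4+3+4 = 14

14


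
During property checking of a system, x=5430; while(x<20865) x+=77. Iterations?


Step 1: x goes from 5430 toward 20865 by 77; the body runs while x<20865, so iterations = ceil((bound-start)/step)
Step 2: Distance=15435
Step 3: ceil(15435/77)=201

201


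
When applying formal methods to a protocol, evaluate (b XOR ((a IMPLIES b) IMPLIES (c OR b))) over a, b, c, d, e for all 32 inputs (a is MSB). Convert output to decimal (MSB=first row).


Formula: (b XOR ((a IMPLIES b) IMPLIES (c OR b))) over a, b, c, d, e (32 rows)
Evaluate each row (bits = a,b,c,d,e, MSB first):
  row 0 [00000]: (0 XOR ((0 IMPLIES 0) IMPLIES (0 OR 0))) -> 0
  row 1 [00001]: (0 XOR ((0 IMPLIES 0) IMPLIES (0 OR 0))) -> 0
  row 2 [00010]: (0 XOR ((0 IMPLIES 0) IMPLIES (0 OR 0))) -> 0
  row 3 [00011]: (0 XOR ((0 IMPLIES 0) IMPLIES (0 OR 0))) -> 0
  row 4 [00100]: (0 XOR ((0 IMPLIES 0) IMPLIES (1 OR 0))) -> 1
  row 5 [00101]: (0 XOR ((0 IMPLIES 0) IMPLIES (1 OR 0))) -> 1
  row 6 [00110]: (0 XOR ((0 IMPLIES 0) IMPLIES (1 OR 0))) -> 1
  row 7 [00111]: (0 XOR ((0 IMPLIES 0) IMPLIES (1 OR 0))) -> 1
  row 8 [01000]: (1 XOR ((0 IMPLIES 1) IMPLIES (0 OR 1))) -> 0
  row 9 [01001]: (1 XOR ((0 IMPLIES 1) IMPLIES (0 OR 1))) -> 0
  row 10 [01010]: (1 XOR ((0 IMPLIES 1) IMPLIES (0 OR 1))) -> 0
  row 11 [01011]: (1 XOR ((0 IMPLIES 1) IMPLIES (0 OR 1))) -> 0
  row 12 [01100]: (1 XOR ((0 IMPLIES 1) IMPLIES (1 OR 1))) -> 0
  row 13 [01101]: (1 XOR ((0 IMPLIES 1) IMPLIES (1 OR 1))) -> 0
  row 14 [01110]: (1 XOR ((0 IMPLIES 1) IMPLIES (1 OR 1))) -> 0
  row 15 [01111]: (1 XOR ((0 IMPLIES 1) IMPLIES (1 OR 1))) -> 0
  row 16 [10000]: (0 XOR ((1 IMPLIES 0) IMPLIES (0 OR 0))) -> 1
  row 17 [10001]: (0 XOR ((1 IMPLIES 0) IMPLIES (0 OR 0))) -> 1
  row 18 [10010]: (0 XOR ((1 IMPLIES 0) IMPLIES (0 OR 0))) -> 1
  row 19 [10011]: (0 XOR ((1 IMPLIES 0) IMPLIES (0 OR 0))) -> 1
  row 20 [10100]: (0 XOR ((1 IMPLIES 0) IMPLIES (1 OR 0))) -> 1
  row 21 [10101]: (0 XOR ((1 IMPLIES 0) IMPLIES (1 OR 0))) -> 1
  row 22 [10110]: (0 XOR ((1 IMPLIES 0) IMPLIES (1 OR 0))) -> 1
  row 23 [10111]: (0 XOR ((1 IMPLIES 0) IMPLIES (1 OR 0))) -> 1
  row 24 [11000]: (1 XOR ((1 IMPLIES 1) IMPLIES (0 OR 1))) -> 0
  row 25 [11001]: (1 XOR ((1 IMPLIES 1) IMPLIES (0 OR 1))) -> 0
  row 26 [11010]: (1 XOR ((1 IMPLIES 1) IMPLIES (0 OR 1))) -> 0
  row 27 [11011]: (1 XOR ((1 IMPLIES 1) IMPLIES (0 OR 1))) -> 0
  row 28 [11100]: (1 XOR ((1 IMPLIES 1) IMPLIES (1 OR 1))) -> 0
  row 29 [11101]: (1 XOR ((1 IMPLIES 1) IMPLIES (1 OR 1))) -> 0
  row 30 [11110]: (1 XOR ((1 IMPLIES 1) IMPLIES (1 OR 1))) -> 0
  row 31 [11111]: (1 XOR ((1 IMPLIES 1) IMPLIES (1 OR 1))) -> 0
Full result column, 4 rows per line (a,b,c fixed per line; d,e runs 00..11 left to right):
  rows 0-3 [a,b,c=000]: 0000  = hex 0
  rows 4-7 [a,b,c=001]: 1111  = hex F
  rows 8-11 [a,b,c=010]: 0000  = hex 0
  rows 12-15 [a,b,c=011]: 0000  = hex 0
  rows 16-19 [a,b,c=100]: 1111  = hex F
  rows 20-23 [a,b,c=101]: 1111  = hex F
  rows 24-27 [a,b,c=110]: 0000  = hex 0
  rows 28-31 [a,b,c=111]: 0000  = hex 0
Output column (row 0 .. row 31) = 00001111000000001111111100000000
Output column grouped in 4s = 0000 1111 0000 0000 1111 1111 0000 0000 = 0x0F00FF00
Convert to decimal digit by digit (value = value*16 + digit):
  0 -> 0
  0*16 + 15 (F) = 15
  15*16 + 0 = 240
  240*16 + 0 = 3840
  3840*16 + 15 (F) = 61455
  61455*16 + 15 (F) = 983295
  983295*16 + 0 = 15732720
  15732720*16 + 0 = 251723520
Decimal = 251723520

251723520


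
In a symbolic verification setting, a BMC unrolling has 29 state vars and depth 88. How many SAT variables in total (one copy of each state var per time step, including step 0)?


BMC unrolls to depth k, creating one copy of each state var for steps 0..k.
Step count = 88 + 1 = 89 (steps 0 through 88)
Vars per step = 29
Total = 29 * 89 = 2581

2581


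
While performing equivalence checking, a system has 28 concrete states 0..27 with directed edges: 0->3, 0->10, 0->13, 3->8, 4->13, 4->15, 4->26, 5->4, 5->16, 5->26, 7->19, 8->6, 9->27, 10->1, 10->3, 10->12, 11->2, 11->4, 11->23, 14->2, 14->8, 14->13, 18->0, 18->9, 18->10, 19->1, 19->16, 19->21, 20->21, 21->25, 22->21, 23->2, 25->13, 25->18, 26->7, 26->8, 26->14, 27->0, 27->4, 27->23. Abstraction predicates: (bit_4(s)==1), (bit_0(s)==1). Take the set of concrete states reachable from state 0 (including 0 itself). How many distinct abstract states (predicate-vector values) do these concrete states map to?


BFS from 0:
Concrete reachable: {0, 1, 3, 6, 8, 10, 12, 13}
Abstract via predicates (bit_4(s)==1), (bit_0(s)==1):
  (0,0) <- {0, 6, 8, 10, 12}
  (0,1) <- {1, 3, 13}
Distinct abstract states = 2

2


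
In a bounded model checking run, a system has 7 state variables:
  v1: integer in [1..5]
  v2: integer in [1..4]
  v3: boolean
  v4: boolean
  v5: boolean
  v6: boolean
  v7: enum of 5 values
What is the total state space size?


State space = product of domain sizes of all variables.
Domain sizes:
  v1 (integer in [1..5]): 5
  v2 (integer in [1..4]): 4
  v3 (boolean): 2
  v4 (boolean): 2
  v5 (boolean): 2
  v6 (boolean): 2
  v7 (enum of 5 values): 5
Product = 5 * 4 * 2 * 2 * 2 * 2 * 5 = 1600

1600


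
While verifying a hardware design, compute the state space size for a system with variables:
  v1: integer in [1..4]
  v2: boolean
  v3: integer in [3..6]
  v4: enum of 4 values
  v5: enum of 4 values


State space = product of domain sizes of all variables.
Domain sizes:
  v1 (integer in [1..4]): 4
  v2 (boolean): 2
  v3 (integer in [3..6]): 4
  v4 (enum of 4 values): 4
  v5 (enum of 4 values): 4
Product = 4 * 2 * 4 * 4 * 4 = 512

512


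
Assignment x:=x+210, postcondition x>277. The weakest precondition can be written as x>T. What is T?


Formula: wp(x:=E, P) = P[E/x] (substitute E for x in postcondition)
Step 1: Postcondition: x>277
Step 2: Substitute x+210 for x: x+210>277
Step 3: Solve for x: x > 277-210 = 67

67


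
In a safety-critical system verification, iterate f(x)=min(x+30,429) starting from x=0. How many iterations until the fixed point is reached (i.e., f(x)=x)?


Step 1: x=0, cap=429, increment=30
Step 2: x grows by 30 each step until capped at 429; fixed point is x=429
Step 3: iterations = ceil(429/30) = 15

15


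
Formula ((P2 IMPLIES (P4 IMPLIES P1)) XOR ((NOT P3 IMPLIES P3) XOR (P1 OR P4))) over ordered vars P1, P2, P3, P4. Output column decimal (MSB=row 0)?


Formula: ((P2 IMPLIES (P4 IMPLIES P1)) XOR ((NOT P3 IMPLIES P3) XOR (P1 OR P4))) over P1, P2, P3, P4 (16 rows)
Evaluate each row (bits = P1,P2,P3,P4, MSB first):
  row 0 [0000]: ((0 IMPLIES (0 IMPLIES 0)) XOR ((NOT 0 IMPLIES 0) XOR (0 OR 0))) -> 1
  row 1 [0001]: ((0 IMPLIES (1 IMPLIES 0)) XOR ((NOT 0 IMPLIES 0) XOR (0 OR 1))) -> 0
  row 2 [0010]: ((0 IMPLIES (0 IMPLIES 0)) XOR ((NOT 1 IMPLIES 1) XOR (0 OR 0))) -> 0
  row 3 [0011]: ((0 IMPLIES (1 IMPLIES 0)) XOR ((NOT 1 IMPLIES 1) XOR (0 OR 1))) -> 1
  row 4 [0100]: ((1 IMPLIES (0 IMPLIES 0)) XOR ((NOT 0 IMPLIES 0) XOR (0 OR 0))) -> 1
  row 5 [0101]: ((1 IMPLIES (1 IMPLIES 0)) XOR ((NOT 0 IMPLIES 0) XOR (0 OR 1))) -> 1
  row 6 [0110]: ((1 IMPLIES (0 IMPLIES 0)) XOR ((NOT 1 IMPLIES 1) XOR (0 OR 0))) -> 0
  row 7 [0111]: ((1 IMPLIES (1 IMPLIES 0)) XOR ((NOT 1 IMPLIES 1) XOR (0 OR 1))) -> 0
  row 8 [1000]: ((0 IMPLIES (0 IMPLIES 1)) XOR ((NOT 0 IMPLIES 0) XOR (1 OR 0))) -> 0
  row 9 [1001]: ((0 IMPLIES (1 IMPLIES 1)) XOR ((NOT 0 IMPLIES 0) XOR (1 OR 1))) -> 0
  row 10 [1010]: ((0 IMPLIES (0 IMPLIES 1)) XOR ((NOT 1 IMPLIES 1) XOR (1 OR 0))) -> 1
  row 11 [1011]: ((0 IMPLIES (1 IMPLIES 1)) XOR ((NOT 1 IMPLIES 1) XOR (1 OR 1))) -> 1
  row 12 [1100]: ((1 IMPLIES (0 IMPLIES 1)) XOR ((NOT 0 IMPLIES 0) XOR (1 OR 0))) -> 0
  row 13 [1101]: ((1 IMPLIES (1 IMPLIES 1)) XOR ((NOT 0 IMPLIES 0) XOR (1 OR 1))) -> 0
  row 14 [1110]: ((1 IMPLIES (0 IMPLIES 1)) XOR ((NOT 1 IMPLIES 1) XOR (1 OR 0))) -> 1
  row 15 [1111]: ((1 IMPLIES (1 IMPLIES 1)) XOR ((NOT 1 IMPLIES 1) XOR (1 OR 1))) -> 1
Full result column, 4 rows per line (P1,P2 fixed per line; P3,P4 runs 00..11 left to right):
  rows 0-3 [P1,P2=00]: 1001  = hex 9
  rows 4-7 [P1,P2=01]: 1100  = hex C
  rows 8-11 [P1,P2=10]: 0011  = hex 3
  rows 12-15 [P1,P2=11]: 0011  = hex 3
Output column (row 0 .. row 15) = 1001110000110011
Output column grouped in 4s = 1001 1100 0011 0011 = 0x9C33
Convert to decimal digit by digit (value = value*16 + digit):
  9 -> 9
  9*16 + 12 (C) = 156
  156*16 + 3 = 2499
  2499*16 + 3 = 39987
Decimal = 39987

39987


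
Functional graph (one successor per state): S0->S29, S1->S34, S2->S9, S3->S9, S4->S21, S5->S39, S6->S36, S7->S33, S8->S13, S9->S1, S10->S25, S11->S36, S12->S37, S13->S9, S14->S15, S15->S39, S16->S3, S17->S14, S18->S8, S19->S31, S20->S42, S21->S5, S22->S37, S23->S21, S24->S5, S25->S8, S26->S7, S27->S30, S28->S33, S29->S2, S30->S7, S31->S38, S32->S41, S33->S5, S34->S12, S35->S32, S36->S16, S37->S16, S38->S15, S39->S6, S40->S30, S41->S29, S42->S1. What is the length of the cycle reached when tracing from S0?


Trace from S0 until a state repeats:
  S0 -> S29 -> S2 -> S9 -> S1 -> S34 -> S12 -> S37 -> S16 -> S3 -> S9
S9 first seen at step 3, revisited at step 10.
Cycle length = 10 - 3 = 7

7


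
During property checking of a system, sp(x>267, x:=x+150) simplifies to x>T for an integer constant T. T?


Formula: sp(P, x:=E) = exists old_x. (x = E[old_x/x]) AND P[old_x/x] (old_x is the value of x before the assignment; eliminate old_x by solving x = E[old_x/x] for old_x)
Step 1: Precondition P: x>267, i.e. old_x > 267
Step 2: Assignment gives x = old_x + 150, so old_x = x - 150
Step 3: Substitute into P: x - 150 > 267
Step 4: Simplify: x > 267+150 = 417

417


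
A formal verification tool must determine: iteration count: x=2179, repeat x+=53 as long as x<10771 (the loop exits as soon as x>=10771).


Step 1: x goes from 2179 toward 10771 by 53; the body runs while x<10771, so iterations = ceil((bound-start)/step)
Step 2: Distance=8592
Step 3: ceil(8592/53)=163

163


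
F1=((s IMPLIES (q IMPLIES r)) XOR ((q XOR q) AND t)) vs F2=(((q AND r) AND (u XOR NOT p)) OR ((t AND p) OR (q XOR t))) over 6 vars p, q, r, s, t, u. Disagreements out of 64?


F1 = ((s IMPLIES (q IMPLIES r)) XOR ((q XOR q) AND t))
F2 = (((q AND r) AND (u XOR NOT p)) OR ((t AND p) OR (q XOR t)))
Evaluate both on each of 64 rows (bits = p,q,r,s,t,u):
  row 0 [000000]: F1=1 F2=0 (differ) -> 1
  row 1 [000001]: F1=1 F2=0 (differ) -> 1
  row 2 [000010]: F1=1 F2=1 -> 0
  row 3 [000011]: F1=1 F2=1 -> 0
  row 4 [000100]: F1=1 F2=0 (differ) -> 1
  (every remaining row is evaluated the same way; all 64 results are listed next)
Full result column, 8 rows per line (p,q,r fixed per line; s,t,u runs 000..111 left to right):
  rows 0-7 [p,q,r=000]: 11001100  (ones: 4)
  rows 8-15 [p,q,r=001]: 11001100  (ones: 4)
  rows 16-23 [p,q,r=010]: 00111100  (ones: 4)
  rows 24-31 [p,q,r=011]: 00010001  (ones: 2)
  rows 32-39 [p,q,r=100]: 11001100  (ones: 4)
  rows 40-47 [p,q,r=101]: 11001100  (ones: 4)
  rows 48-55 [p,q,r=110]: 00001111  (ones: 4)
  rows 56-63 [p,q,r=111]: 00000000  (ones: 0)
Disagreements = 4+4+4+2+4+4+4+0 = 26

26


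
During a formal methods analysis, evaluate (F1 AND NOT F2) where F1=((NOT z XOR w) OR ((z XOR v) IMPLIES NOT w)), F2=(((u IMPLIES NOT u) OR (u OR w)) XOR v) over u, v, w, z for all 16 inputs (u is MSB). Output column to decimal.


F1 = ((NOT z XOR w) OR ((z XOR v) IMPLIES NOT w))
F2 = (((u IMPLIES NOT u) OR (u OR w)) XOR v)
Counterexample to F1=>F2 is where F1=1 and F2=0.
Evaluate each row (bits = u,v,w,z, MSB first):
  row 0 [0000]: F1=1 F2=1 -> F1&~F2 -> 0
  row 1 [0001]: F1=1 F2=1 -> F1&~F2 -> 0
  row 2 [0010]: F1=1 F2=1 -> F1&~F2 -> 0
  row 3 [0011]: F1=1 F2=1 -> F1&~F2 -> 0
  row 4 [0100]: F1=1 F2=0 -> F1&~F2 -> 1
  row 5 [0101]: F1=1 F2=0 -> F1&~F2 -> 1
  row 6 [0110]: F1=0 F2=0 -> F1&~F2 -> 0
  row 7 [0111]: F1=1 F2=0 -> F1&~F2 -> 1
  row 8 [1000]: F1=1 F2=1 -> F1&~F2 -> 0
  row 9 [1001]: F1=1 F2=1 -> F1&~F2 -> 0
  row 10 [1010]: F1=1 F2=1 -> F1&~F2 -> 0
  row 11 [1011]: F1=1 F2=1 -> F1&~F2 -> 0
  row 12 [1100]: F1=1 F2=0 -> F1&~F2 -> 1
  row 13 [1101]: F1=1 F2=0 -> F1&~F2 -> 1
  row 14 [1110]: F1=0 F2=0 -> F1&~F2 -> 0
  row 15 [1111]: F1=1 F2=0 -> F1&~F2 -> 1
Full result column, 4 rows per line (u,v fixed per line; w,z runs 00..11 left to right):
  rows 0-3 [u,v=00]: 0000  = hex 0
  rows 4-7 [u,v=01]: 1101  = hex D
  rows 8-11 [u,v=10]: 0000  = hex 0
  rows 12-15 [u,v=11]: 1101  = hex D
Counterexample vector (row 0 .. row 15) = 0000110100001101
Output column grouped in 4s = 0000 1101 0000 1101 = 0x0D0D
Convert to decimal digit by digit (value = value*16 + digit):
  0 -> 0
  0*16 + 13 (D) = 13
  13*16 + 0 = 208
  208*16 + 13 (D) = 3341
Decimal = 3341

3341
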